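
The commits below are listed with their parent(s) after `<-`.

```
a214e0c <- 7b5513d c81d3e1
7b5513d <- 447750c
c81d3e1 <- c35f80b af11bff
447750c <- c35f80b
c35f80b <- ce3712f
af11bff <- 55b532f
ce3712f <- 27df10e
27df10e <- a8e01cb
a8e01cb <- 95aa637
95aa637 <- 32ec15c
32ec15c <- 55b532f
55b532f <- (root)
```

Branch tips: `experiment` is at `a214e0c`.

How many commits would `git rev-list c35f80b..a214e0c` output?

Reachable from a214e0c: {27df10e, 32ec15c, 447750c, 55b532f, 7b5513d, 95aa637, a214e0c, a8e01cb, af11bff, c35f80b, c81d3e1, ce3712f}.
Reachable from c35f80b: {27df10e, 32ec15c, 55b532f, 95aa637, a8e01cb, c35f80b, ce3712f}.
In a214e0c's history but not c35f80b's: {447750c, 7b5513d, a214e0c, af11bff, c81d3e1} — 5 commits.

5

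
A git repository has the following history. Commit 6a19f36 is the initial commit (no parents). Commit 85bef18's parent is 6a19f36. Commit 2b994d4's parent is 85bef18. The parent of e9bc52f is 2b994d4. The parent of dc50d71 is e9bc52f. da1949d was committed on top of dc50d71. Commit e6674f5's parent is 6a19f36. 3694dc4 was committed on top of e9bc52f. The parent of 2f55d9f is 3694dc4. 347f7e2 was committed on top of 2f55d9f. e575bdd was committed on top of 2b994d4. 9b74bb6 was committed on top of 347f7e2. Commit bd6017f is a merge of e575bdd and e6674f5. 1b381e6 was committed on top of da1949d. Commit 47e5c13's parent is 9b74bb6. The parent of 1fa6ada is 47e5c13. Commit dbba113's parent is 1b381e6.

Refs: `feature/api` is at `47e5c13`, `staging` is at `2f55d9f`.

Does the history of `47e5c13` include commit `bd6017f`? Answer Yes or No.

Ancestors of 47e5c13: {2b994d4, 2f55d9f, 347f7e2, 3694dc4, 47e5c13, 6a19f36, 85bef18, 9b74bb6, e9bc52f}.
bd6017f is not in that set, so it is not an ancestor of 47e5c13.

No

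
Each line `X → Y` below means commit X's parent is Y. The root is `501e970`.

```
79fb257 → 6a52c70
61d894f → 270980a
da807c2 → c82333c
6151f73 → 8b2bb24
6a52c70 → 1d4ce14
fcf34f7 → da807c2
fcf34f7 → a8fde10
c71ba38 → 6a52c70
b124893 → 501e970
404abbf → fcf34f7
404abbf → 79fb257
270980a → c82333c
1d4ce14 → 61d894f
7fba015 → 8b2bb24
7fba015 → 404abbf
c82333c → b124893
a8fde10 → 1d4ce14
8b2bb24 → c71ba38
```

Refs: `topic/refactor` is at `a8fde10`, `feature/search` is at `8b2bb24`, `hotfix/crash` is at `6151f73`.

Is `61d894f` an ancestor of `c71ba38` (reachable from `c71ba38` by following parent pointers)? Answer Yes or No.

Ancestors of c71ba38 (commits reachable by following parents): {1d4ce14, 270980a, 501e970, 61d894f, 6a52c70, b124893, c71ba38, c82333c}.
61d894f is in that set, so it is an ancestor of c71ba38.

Yes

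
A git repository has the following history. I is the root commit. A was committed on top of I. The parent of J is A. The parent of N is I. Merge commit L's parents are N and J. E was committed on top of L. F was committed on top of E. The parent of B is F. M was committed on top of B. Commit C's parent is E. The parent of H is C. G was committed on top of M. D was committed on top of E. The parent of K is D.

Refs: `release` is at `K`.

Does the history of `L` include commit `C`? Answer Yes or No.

Ancestors of L: {A, I, J, L, N}.
C is not in that set, so it is not an ancestor of L.

No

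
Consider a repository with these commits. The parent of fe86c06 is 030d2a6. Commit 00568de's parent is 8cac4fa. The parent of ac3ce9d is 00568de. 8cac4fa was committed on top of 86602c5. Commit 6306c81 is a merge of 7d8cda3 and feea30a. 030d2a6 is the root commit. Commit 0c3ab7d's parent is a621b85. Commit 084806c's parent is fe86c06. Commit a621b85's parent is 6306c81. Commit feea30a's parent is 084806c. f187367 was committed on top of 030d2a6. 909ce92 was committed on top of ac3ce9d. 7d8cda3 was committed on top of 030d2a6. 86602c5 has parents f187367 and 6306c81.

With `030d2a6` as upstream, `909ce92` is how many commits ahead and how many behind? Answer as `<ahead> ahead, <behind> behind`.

11 ahead, 0 behind

Reachable from 909ce92: {00568de, 030d2a6, 084806c, 6306c81, 7d8cda3, 86602c5, 8cac4fa, 909ce92, ac3ce9d, f187367, fe86c06, feea30a}.
Reachable from 030d2a6: {030d2a6}.
Only in 909ce92's history (ahead): {00568de, 084806c, 6306c81, 7d8cda3, 86602c5, 8cac4fa, 909ce92, ac3ce9d, f187367, fe86c06, feea30a} — 11.
Only in 030d2a6's history (behind): {} — 0.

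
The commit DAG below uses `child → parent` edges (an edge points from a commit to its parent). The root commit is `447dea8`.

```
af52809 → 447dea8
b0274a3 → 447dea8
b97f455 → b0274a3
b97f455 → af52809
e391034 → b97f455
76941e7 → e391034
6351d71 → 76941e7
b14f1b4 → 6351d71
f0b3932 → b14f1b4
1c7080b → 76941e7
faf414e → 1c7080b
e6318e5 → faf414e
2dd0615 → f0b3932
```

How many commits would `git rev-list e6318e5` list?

9

Walking parent pointers from e6318e5: reachable set = {1c7080b, 447dea8, 76941e7, af52809, b0274a3, b97f455, e391034, e6318e5, faf414e}.
That is 9 commits.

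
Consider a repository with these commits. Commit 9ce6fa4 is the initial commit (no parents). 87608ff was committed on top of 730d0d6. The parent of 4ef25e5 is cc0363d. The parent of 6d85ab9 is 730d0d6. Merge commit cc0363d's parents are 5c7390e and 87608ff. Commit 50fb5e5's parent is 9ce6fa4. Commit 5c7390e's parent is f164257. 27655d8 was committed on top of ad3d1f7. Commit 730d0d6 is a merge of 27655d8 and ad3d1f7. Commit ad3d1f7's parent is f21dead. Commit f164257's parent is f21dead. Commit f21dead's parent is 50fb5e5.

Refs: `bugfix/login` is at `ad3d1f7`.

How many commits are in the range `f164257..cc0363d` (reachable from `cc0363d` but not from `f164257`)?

Reachable from cc0363d: {27655d8, 50fb5e5, 5c7390e, 730d0d6, 87608ff, 9ce6fa4, ad3d1f7, cc0363d, f164257, f21dead}.
Reachable from f164257: {50fb5e5, 9ce6fa4, f164257, f21dead}.
In cc0363d's history but not f164257's: {27655d8, 5c7390e, 730d0d6, 87608ff, ad3d1f7, cc0363d} — 6 commits.

6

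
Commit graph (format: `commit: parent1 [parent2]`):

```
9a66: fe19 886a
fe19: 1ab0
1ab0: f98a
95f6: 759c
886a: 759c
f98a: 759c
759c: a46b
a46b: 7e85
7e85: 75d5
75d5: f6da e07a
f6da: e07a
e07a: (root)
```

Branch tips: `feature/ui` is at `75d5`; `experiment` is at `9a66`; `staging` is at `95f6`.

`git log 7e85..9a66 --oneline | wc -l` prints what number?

7

Reachable from 9a66: {1ab0, 759c, 75d5, 7e85, 886a, 9a66, a46b, e07a, f6da, f98a, fe19}.
Reachable from 7e85: {75d5, 7e85, e07a, f6da}.
In 9a66's history but not 7e85's: {1ab0, 759c, 886a, 9a66, a46b, f98a, fe19} — 7 commits.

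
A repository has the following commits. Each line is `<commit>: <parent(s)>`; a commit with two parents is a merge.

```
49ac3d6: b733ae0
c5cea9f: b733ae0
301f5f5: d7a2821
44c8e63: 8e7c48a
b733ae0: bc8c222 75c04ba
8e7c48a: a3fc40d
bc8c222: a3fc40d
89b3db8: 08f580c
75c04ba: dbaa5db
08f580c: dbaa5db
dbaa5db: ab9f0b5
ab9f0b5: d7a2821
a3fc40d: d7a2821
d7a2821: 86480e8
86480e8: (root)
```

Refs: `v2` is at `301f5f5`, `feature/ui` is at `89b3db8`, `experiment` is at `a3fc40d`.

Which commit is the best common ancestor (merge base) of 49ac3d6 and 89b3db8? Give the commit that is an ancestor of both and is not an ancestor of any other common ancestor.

dbaa5db

Ancestors of 49ac3d6: {49ac3d6, 75c04ba, 86480e8, a3fc40d, ab9f0b5, b733ae0, bc8c222, d7a2821, dbaa5db}.
Ancestors of 89b3db8: {08f580c, 86480e8, 89b3db8, ab9f0b5, d7a2821, dbaa5db}.
Common ancestors: {86480e8, ab9f0b5, d7a2821, dbaa5db}.
Among these, dbaa5db is not an ancestor of any other common ancestor — it is the merge base.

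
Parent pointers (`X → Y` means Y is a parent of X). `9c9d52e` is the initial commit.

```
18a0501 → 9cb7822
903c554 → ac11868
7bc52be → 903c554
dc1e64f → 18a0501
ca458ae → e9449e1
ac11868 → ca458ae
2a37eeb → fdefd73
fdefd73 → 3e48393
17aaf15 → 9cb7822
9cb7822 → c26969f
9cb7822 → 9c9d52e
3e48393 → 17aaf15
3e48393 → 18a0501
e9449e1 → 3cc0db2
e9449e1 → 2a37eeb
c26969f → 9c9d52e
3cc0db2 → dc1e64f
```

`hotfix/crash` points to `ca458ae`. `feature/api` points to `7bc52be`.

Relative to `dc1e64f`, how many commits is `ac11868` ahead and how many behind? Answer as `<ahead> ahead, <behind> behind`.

8 ahead, 0 behind

Reachable from ac11868: {17aaf15, 18a0501, 2a37eeb, 3cc0db2, 3e48393, 9c9d52e, 9cb7822, ac11868, c26969f, ca458ae, dc1e64f, e9449e1, fdefd73}.
Reachable from dc1e64f: {18a0501, 9c9d52e, 9cb7822, c26969f, dc1e64f}.
Only in ac11868's history (ahead): {17aaf15, 2a37eeb, 3cc0db2, 3e48393, ac11868, ca458ae, e9449e1, fdefd73} — 8.
Only in dc1e64f's history (behind): {} — 0.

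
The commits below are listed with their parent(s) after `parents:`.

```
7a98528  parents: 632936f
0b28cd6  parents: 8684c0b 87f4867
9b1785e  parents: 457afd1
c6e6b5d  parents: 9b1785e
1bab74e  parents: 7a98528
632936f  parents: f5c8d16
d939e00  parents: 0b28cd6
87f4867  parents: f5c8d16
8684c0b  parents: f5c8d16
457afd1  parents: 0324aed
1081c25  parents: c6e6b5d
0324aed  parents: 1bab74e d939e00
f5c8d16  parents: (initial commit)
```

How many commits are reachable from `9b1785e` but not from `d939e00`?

Reachable from 9b1785e: {0324aed, 0b28cd6, 1bab74e, 457afd1, 632936f, 7a98528, 8684c0b, 87f4867, 9b1785e, d939e00, f5c8d16}.
Reachable from d939e00: {0b28cd6, 8684c0b, 87f4867, d939e00, f5c8d16}.
In 9b1785e's history but not d939e00's: {0324aed, 1bab74e, 457afd1, 632936f, 7a98528, 9b1785e} — 6 commits.

6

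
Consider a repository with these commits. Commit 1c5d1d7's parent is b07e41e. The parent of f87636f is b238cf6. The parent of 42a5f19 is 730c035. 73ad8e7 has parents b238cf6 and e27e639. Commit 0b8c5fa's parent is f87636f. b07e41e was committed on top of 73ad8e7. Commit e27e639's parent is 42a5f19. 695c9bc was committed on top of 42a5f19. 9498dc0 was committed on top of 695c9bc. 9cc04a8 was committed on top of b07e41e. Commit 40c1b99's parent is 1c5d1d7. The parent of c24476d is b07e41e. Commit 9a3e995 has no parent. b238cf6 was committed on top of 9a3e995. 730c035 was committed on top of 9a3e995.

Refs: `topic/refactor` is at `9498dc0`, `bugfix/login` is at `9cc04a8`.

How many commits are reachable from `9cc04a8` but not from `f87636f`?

6

Reachable from 9cc04a8: {42a5f19, 730c035, 73ad8e7, 9a3e995, 9cc04a8, b07e41e, b238cf6, e27e639}.
Reachable from f87636f: {9a3e995, b238cf6, f87636f}.
In 9cc04a8's history but not f87636f's: {42a5f19, 730c035, 73ad8e7, 9cc04a8, b07e41e, e27e639} — 6 commits.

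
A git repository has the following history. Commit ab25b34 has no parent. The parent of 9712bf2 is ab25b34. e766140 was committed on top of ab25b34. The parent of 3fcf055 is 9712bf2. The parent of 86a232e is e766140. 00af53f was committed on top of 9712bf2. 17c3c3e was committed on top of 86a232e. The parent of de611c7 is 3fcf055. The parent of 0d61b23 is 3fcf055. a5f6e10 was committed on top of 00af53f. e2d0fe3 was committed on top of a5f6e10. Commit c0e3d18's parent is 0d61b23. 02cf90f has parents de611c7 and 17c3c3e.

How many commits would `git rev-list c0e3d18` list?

5

Walking parent pointers from c0e3d18: reachable set = {0d61b23, 3fcf055, 9712bf2, ab25b34, c0e3d18}.
That is 5 commits.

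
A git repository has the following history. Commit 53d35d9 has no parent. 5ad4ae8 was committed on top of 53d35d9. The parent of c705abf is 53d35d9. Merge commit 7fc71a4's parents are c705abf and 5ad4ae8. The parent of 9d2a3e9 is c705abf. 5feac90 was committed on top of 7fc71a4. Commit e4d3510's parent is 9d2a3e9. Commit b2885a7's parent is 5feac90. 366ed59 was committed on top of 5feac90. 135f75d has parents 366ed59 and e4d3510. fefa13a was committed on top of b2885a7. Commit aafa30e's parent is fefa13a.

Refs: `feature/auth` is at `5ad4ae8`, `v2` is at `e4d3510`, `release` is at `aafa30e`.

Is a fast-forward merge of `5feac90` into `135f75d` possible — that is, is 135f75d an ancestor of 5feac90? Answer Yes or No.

A fast-forward from 135f75d to 5feac90 is possible iff 135f75d is an ancestor of 5feac90.
Ancestors of 5feac90: {53d35d9, 5ad4ae8, 5feac90, 7fc71a4, c705abf}.
135f75d is not among them, so fast-forward is not possible.

No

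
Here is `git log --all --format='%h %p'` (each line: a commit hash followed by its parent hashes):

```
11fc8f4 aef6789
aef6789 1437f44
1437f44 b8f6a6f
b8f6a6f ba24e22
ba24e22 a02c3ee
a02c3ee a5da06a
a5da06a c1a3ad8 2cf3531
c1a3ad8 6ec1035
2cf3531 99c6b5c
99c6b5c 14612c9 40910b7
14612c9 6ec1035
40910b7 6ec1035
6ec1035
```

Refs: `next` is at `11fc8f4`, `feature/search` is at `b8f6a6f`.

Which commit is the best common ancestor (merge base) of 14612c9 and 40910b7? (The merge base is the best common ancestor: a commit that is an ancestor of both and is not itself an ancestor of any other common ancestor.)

6ec1035

Ancestors of 14612c9: {14612c9, 6ec1035}.
Ancestors of 40910b7: {40910b7, 6ec1035}.
Common ancestors: {6ec1035}.
The only common ancestor is 6ec1035, so it is the merge base.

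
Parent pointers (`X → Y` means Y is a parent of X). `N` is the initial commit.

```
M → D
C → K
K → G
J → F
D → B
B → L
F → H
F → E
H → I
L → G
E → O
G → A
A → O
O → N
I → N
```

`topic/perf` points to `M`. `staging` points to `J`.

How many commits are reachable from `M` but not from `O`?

6

Reachable from M: {A, B, D, G, L, M, N, O}.
Reachable from O: {N, O}.
In M's history but not O's: {A, B, D, G, L, M} — 6 commits.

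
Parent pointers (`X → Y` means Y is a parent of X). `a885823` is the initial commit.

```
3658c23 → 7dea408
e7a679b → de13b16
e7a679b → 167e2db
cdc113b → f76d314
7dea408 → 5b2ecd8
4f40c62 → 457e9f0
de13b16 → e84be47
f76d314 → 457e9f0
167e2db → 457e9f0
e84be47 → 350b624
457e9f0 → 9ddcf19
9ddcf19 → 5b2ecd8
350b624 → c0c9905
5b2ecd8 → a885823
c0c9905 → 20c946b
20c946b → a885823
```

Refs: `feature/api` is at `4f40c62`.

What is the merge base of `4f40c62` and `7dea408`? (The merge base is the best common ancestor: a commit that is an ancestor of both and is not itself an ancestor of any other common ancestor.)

Ancestors of 4f40c62: {457e9f0, 4f40c62, 5b2ecd8, 9ddcf19, a885823}.
Ancestors of 7dea408: {5b2ecd8, 7dea408, a885823}.
Common ancestors: {5b2ecd8, a885823}.
Among these, 5b2ecd8 is not an ancestor of any other common ancestor — it is the merge base.

5b2ecd8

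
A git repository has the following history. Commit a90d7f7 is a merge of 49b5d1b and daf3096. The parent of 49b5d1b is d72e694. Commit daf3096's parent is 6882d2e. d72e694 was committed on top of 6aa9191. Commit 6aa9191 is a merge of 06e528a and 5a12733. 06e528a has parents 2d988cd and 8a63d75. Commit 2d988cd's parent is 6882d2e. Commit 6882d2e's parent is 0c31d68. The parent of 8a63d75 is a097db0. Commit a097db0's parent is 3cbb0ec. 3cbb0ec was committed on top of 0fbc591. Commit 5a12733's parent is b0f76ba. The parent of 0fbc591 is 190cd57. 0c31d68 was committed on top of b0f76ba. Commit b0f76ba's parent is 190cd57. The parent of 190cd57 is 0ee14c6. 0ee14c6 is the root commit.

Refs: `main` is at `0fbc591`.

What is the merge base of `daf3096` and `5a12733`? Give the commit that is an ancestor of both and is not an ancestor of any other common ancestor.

b0f76ba

Ancestors of daf3096: {0c31d68, 0ee14c6, 190cd57, 6882d2e, b0f76ba, daf3096}.
Ancestors of 5a12733: {0ee14c6, 190cd57, 5a12733, b0f76ba}.
Common ancestors: {0ee14c6, 190cd57, b0f76ba}.
Among these, b0f76ba is not an ancestor of any other common ancestor — it is the merge base.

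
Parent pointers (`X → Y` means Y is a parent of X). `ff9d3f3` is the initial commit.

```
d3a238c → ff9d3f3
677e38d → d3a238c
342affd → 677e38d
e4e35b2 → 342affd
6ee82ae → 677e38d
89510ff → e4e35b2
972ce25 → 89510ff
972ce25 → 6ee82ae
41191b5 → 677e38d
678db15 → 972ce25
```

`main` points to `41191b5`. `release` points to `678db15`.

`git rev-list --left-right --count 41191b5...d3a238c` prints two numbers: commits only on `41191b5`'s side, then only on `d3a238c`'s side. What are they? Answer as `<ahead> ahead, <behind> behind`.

2 ahead, 0 behind

Reachable from 41191b5: {41191b5, 677e38d, d3a238c, ff9d3f3}.
Reachable from d3a238c: {d3a238c, ff9d3f3}.
Only in 41191b5's history (ahead): {41191b5, 677e38d} — 2.
Only in d3a238c's history (behind): {} — 0.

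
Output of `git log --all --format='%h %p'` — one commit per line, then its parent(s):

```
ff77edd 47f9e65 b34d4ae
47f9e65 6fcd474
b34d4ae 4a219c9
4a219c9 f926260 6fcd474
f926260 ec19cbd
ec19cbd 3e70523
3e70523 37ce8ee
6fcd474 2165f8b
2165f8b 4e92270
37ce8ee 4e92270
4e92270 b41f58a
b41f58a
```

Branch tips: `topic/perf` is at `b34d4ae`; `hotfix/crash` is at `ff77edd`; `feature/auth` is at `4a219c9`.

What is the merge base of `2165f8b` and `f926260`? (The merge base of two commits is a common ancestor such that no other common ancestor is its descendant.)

Ancestors of 2165f8b: {2165f8b, 4e92270, b41f58a}.
Ancestors of f926260: {37ce8ee, 3e70523, 4e92270, b41f58a, ec19cbd, f926260}.
Common ancestors: {4e92270, b41f58a}.
Among these, 4e92270 is not an ancestor of any other common ancestor — it is the merge base.

4e92270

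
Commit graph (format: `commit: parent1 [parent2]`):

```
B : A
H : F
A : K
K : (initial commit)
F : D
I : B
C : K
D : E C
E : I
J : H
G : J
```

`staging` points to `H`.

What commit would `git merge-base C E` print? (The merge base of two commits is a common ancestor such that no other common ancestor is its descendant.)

Ancestors of C: {C, K}.
Ancestors of E: {A, B, E, I, K}.
Common ancestors: {K}.
The only common ancestor is K, so it is the merge base.

K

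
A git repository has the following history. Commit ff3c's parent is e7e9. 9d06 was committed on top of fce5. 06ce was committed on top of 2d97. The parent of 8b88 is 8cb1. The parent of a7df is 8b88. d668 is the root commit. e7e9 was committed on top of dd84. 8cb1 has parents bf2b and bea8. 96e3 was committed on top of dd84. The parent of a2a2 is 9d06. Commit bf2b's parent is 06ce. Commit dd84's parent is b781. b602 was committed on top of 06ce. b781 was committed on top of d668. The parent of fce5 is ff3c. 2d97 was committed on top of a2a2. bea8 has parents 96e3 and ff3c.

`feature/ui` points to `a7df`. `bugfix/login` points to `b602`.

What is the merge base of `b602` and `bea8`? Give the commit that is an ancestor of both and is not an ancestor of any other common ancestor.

Ancestors of b602: {06ce, 2d97, 9d06, a2a2, b602, b781, d668, dd84, e7e9, fce5, ff3c}.
Ancestors of bea8: {96e3, b781, bea8, d668, dd84, e7e9, ff3c}.
Common ancestors: {b781, d668, dd84, e7e9, ff3c}.
Among these, ff3c is not an ancestor of any other common ancestor — it is the merge base.

ff3c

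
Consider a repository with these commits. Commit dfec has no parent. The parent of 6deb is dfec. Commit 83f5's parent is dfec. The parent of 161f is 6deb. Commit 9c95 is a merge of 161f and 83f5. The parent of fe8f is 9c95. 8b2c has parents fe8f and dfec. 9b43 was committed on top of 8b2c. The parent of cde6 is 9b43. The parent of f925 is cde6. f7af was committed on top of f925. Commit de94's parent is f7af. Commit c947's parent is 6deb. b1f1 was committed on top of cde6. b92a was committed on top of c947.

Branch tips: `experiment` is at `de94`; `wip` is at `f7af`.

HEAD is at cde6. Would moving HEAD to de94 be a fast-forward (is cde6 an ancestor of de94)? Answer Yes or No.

Yes

A fast-forward from cde6 to de94 is possible iff cde6 is an ancestor of de94.
Ancestors of de94: {161f, 6deb, 83f5, 8b2c, 9b43, 9c95, cde6, de94, dfec, f7af, f925, fe8f}.
cde6 is among them, so fast-forward is possible.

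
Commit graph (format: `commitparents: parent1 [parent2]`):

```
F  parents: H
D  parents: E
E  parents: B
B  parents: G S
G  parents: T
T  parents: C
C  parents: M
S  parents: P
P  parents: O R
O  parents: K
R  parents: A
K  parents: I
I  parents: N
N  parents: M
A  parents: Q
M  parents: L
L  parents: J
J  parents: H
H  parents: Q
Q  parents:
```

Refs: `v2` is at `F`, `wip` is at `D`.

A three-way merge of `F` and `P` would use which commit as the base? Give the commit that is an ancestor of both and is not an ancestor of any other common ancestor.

H

Ancestors of F: {F, H, Q}.
Ancestors of P: {A, H, I, J, K, L, M, N, O, P, Q, R}.
Common ancestors: {H, Q}.
Among these, H is not an ancestor of any other common ancestor — it is the merge base.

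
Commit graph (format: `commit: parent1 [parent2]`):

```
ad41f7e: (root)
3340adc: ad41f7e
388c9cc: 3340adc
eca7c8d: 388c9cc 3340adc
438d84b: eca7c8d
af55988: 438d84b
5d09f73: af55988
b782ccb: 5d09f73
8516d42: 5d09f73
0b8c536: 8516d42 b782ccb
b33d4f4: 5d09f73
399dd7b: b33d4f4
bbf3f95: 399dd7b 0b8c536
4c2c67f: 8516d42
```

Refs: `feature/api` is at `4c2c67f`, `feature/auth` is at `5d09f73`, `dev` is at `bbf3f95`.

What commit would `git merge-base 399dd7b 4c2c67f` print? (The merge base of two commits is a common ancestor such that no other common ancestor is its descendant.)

5d09f73

Ancestors of 399dd7b: {3340adc, 388c9cc, 399dd7b, 438d84b, 5d09f73, ad41f7e, af55988, b33d4f4, eca7c8d}.
Ancestors of 4c2c67f: {3340adc, 388c9cc, 438d84b, 4c2c67f, 5d09f73, 8516d42, ad41f7e, af55988, eca7c8d}.
Common ancestors: {3340adc, 388c9cc, 438d84b, 5d09f73, ad41f7e, af55988, eca7c8d}.
Among these, 5d09f73 is not an ancestor of any other common ancestor — it is the merge base.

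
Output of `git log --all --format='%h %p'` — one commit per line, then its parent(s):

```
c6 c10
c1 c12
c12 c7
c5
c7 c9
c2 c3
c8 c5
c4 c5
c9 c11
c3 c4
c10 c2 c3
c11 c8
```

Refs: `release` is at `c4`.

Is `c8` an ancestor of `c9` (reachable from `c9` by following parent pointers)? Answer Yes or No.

Yes

Ancestors of c9 (commits reachable by following parents): {c11, c5, c8, c9}.
c8 is in that set, so it is an ancestor of c9.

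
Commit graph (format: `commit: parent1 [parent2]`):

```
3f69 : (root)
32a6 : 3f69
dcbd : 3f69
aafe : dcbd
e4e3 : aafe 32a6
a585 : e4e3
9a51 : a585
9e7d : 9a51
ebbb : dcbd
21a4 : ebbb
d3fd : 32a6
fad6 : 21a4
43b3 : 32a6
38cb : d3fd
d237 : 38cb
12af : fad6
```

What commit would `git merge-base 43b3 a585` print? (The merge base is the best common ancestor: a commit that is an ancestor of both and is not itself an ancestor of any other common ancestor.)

32a6

Ancestors of 43b3: {32a6, 3f69, 43b3}.
Ancestors of a585: {32a6, 3f69, a585, aafe, dcbd, e4e3}.
Common ancestors: {32a6, 3f69}.
Among these, 32a6 is not an ancestor of any other common ancestor — it is the merge base.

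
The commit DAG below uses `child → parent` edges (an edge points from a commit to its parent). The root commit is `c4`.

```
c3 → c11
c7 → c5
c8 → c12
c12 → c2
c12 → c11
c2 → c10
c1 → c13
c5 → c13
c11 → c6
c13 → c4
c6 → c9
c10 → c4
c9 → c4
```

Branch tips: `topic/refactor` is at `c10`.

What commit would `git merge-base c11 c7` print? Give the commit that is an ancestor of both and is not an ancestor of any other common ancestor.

c4

Ancestors of c11: {c11, c4, c6, c9}.
Ancestors of c7: {c13, c4, c5, c7}.
Common ancestors: {c4}.
The only common ancestor is c4, so it is the merge base.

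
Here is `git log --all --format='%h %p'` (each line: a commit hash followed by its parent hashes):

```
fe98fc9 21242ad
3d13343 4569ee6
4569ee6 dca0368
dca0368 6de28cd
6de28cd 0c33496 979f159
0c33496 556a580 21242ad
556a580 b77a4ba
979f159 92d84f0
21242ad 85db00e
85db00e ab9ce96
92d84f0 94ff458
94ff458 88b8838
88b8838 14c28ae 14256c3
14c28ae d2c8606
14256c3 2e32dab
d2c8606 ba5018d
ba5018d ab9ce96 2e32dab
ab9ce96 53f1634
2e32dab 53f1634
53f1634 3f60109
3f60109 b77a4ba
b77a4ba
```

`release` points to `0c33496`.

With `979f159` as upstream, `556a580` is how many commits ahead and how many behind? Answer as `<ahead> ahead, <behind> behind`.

1 ahead, 12 behind

Reachable from 556a580: {556a580, b77a4ba}.
Reachable from 979f159: {14256c3, 14c28ae, 2e32dab, 3f60109, 53f1634, 88b8838, 92d84f0, 94ff458, 979f159, ab9ce96, b77a4ba, ba5018d, d2c8606}.
Only in 556a580's history (ahead): {556a580} — 1.
Only in 979f159's history (behind): {14256c3, 14c28ae, 2e32dab, 3f60109, 53f1634, 88b8838, 92d84f0, 94ff458, 979f159, ab9ce96, ba5018d, d2c8606} — 12.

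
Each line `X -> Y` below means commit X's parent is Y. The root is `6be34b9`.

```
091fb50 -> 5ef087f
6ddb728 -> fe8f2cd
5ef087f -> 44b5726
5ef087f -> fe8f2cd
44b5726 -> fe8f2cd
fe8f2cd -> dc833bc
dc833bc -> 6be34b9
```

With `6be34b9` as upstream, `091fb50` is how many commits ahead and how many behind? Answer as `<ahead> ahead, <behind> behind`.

5 ahead, 0 behind

Reachable from 091fb50: {091fb50, 44b5726, 5ef087f, 6be34b9, dc833bc, fe8f2cd}.
Reachable from 6be34b9: {6be34b9}.
Only in 091fb50's history (ahead): {091fb50, 44b5726, 5ef087f, dc833bc, fe8f2cd} — 5.
Only in 6be34b9's history (behind): {} — 0.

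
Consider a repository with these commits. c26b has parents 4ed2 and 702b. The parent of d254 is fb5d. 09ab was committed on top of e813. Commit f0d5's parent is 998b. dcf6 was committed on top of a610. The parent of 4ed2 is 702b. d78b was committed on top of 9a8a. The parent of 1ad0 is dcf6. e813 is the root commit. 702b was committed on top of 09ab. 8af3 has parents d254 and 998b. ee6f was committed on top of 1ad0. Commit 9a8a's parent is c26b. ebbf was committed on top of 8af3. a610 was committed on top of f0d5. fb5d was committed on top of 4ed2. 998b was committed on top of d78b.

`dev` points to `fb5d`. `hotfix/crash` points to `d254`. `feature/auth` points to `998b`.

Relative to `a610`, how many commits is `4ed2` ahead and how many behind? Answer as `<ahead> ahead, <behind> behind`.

Reachable from 4ed2: {09ab, 4ed2, 702b, e813}.
Reachable from a610: {09ab, 4ed2, 702b, 998b, 9a8a, a610, c26b, d78b, e813, f0d5}.
Only in 4ed2's history (ahead): {} — 0.
Only in a610's history (behind): {998b, 9a8a, a610, c26b, d78b, f0d5} — 6.

0 ahead, 6 behind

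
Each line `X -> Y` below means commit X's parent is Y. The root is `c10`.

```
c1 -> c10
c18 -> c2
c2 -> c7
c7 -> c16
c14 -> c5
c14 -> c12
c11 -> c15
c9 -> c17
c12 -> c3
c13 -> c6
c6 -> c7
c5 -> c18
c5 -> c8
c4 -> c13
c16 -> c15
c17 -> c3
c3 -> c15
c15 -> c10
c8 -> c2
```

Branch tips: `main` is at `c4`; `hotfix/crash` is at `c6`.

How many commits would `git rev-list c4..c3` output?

1

Reachable from c3: {c10, c15, c3}.
Reachable from c4: {c10, c13, c15, c16, c4, c6, c7}.
In c3's history but not c4's: {c3} — 1 commit.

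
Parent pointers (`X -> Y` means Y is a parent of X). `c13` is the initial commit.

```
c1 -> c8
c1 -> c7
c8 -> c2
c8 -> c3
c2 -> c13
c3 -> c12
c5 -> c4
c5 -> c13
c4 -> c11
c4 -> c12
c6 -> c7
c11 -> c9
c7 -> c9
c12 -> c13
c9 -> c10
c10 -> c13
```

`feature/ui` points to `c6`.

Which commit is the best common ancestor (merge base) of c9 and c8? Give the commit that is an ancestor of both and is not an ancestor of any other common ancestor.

Ancestors of c9: {c10, c13, c9}.
Ancestors of c8: {c12, c13, c2, c3, c8}.
Common ancestors: {c13}.
The only common ancestor is c13, so it is the merge base.

c13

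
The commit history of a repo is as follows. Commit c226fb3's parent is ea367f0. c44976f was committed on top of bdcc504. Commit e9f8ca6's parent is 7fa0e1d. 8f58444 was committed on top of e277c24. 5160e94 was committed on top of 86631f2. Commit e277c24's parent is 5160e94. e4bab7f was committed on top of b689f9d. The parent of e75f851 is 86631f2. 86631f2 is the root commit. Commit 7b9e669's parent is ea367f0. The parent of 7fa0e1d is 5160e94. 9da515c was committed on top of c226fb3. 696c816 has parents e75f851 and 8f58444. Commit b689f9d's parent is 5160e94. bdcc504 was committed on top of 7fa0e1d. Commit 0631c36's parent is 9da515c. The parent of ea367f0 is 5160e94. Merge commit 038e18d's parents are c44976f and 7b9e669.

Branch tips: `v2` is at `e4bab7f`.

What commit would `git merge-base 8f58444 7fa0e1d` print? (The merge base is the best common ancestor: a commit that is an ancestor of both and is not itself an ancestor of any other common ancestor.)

Ancestors of 8f58444: {5160e94, 86631f2, 8f58444, e277c24}.
Ancestors of 7fa0e1d: {5160e94, 7fa0e1d, 86631f2}.
Common ancestors: {5160e94, 86631f2}.
Among these, 5160e94 is not an ancestor of any other common ancestor — it is the merge base.

5160e94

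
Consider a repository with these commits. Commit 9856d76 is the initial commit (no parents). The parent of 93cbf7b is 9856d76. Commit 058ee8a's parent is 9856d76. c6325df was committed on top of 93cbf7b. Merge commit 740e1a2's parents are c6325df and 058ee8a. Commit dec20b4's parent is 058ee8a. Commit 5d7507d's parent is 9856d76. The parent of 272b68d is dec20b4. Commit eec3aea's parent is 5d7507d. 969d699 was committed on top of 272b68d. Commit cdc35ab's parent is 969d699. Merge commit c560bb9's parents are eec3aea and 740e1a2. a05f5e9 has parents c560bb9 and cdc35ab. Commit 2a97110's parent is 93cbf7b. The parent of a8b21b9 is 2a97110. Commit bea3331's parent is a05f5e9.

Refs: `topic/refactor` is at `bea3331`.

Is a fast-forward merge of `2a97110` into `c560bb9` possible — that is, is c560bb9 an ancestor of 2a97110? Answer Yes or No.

A fast-forward from c560bb9 to 2a97110 is possible iff c560bb9 is an ancestor of 2a97110.
Ancestors of 2a97110: {2a97110, 93cbf7b, 9856d76}.
c560bb9 is not among them, so fast-forward is not possible.

No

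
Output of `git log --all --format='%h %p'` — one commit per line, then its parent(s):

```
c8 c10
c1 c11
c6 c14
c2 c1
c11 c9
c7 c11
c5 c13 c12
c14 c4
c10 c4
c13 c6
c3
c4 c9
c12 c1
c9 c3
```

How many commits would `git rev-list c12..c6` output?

Reachable from c6: {c14, c3, c4, c6, c9}.
Reachable from c12: {c1, c11, c12, c3, c9}.
In c6's history but not c12's: {c14, c4, c6} — 3 commits.

3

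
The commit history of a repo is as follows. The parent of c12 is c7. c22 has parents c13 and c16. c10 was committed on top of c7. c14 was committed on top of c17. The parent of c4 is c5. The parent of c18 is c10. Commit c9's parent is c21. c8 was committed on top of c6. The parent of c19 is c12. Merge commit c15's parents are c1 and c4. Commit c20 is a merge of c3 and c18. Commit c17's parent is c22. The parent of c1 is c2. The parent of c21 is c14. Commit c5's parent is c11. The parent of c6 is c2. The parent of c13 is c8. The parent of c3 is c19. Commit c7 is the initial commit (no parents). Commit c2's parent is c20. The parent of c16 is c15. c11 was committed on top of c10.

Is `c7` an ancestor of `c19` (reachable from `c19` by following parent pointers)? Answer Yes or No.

Yes

Ancestors of c19 (commits reachable by following parents): {c12, c19, c7}.
c7 is in that set, so it is an ancestor of c19.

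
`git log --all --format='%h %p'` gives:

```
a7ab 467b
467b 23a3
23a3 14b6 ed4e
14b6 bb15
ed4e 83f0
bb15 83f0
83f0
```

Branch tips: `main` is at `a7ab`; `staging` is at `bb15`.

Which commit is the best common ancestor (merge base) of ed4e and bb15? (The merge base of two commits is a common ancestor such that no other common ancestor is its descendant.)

Ancestors of ed4e: {83f0, ed4e}.
Ancestors of bb15: {83f0, bb15}.
Common ancestors: {83f0}.
The only common ancestor is 83f0, so it is the merge base.

83f0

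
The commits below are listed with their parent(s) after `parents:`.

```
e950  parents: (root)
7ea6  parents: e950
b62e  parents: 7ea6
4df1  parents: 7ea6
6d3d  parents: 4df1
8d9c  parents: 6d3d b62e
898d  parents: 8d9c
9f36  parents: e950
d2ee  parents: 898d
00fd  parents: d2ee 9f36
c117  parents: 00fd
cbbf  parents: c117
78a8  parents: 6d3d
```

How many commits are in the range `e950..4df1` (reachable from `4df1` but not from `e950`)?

Reachable from 4df1: {4df1, 7ea6, e950}.
Reachable from e950: {e950}.
In 4df1's history but not e950's: {4df1, 7ea6} — 2 commits.

2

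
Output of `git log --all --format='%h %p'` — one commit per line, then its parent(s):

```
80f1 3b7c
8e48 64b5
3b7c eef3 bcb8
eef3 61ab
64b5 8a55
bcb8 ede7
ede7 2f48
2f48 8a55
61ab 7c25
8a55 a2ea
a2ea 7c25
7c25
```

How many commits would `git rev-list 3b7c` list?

Walking parent pointers from 3b7c: reachable set = {2f48, 3b7c, 61ab, 7c25, 8a55, a2ea, bcb8, ede7, eef3}.
That is 9 commits.

9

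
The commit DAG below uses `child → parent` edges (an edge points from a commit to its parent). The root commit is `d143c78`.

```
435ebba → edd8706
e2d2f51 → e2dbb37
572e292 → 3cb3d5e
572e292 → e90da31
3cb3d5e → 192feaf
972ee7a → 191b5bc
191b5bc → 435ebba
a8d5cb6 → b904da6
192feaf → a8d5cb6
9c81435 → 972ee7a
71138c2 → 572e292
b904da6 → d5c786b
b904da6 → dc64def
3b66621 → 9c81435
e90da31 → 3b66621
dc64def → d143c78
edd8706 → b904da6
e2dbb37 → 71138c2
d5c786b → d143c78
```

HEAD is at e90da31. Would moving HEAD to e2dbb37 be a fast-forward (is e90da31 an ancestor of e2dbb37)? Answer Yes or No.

Yes

A fast-forward from e90da31 to e2dbb37 is possible iff e90da31 is an ancestor of e2dbb37.
Ancestors of e2dbb37: {191b5bc, 192feaf, 3b66621, 3cb3d5e, 435ebba, 572e292, 71138c2, 972ee7a, 9c81435, a8d5cb6, b904da6, d143c78, d5c786b, dc64def, e2dbb37, e90da31, edd8706}.
e90da31 is among them, so fast-forward is possible.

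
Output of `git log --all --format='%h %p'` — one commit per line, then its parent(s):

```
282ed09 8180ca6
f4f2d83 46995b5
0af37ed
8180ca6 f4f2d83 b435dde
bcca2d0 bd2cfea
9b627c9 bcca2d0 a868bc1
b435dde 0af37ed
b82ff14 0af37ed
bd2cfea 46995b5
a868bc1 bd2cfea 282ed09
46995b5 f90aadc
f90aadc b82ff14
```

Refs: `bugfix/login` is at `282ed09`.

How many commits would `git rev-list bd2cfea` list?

5

Walking parent pointers from bd2cfea: reachable set = {0af37ed, 46995b5, b82ff14, bd2cfea, f90aadc}.
That is 5 commits.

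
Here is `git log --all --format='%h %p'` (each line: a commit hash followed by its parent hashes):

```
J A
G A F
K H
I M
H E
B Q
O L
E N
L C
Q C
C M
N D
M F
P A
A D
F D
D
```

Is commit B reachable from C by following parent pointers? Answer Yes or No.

No

Ancestors of C: {C, D, F, M}.
B is not in that set, so it is not an ancestor of C.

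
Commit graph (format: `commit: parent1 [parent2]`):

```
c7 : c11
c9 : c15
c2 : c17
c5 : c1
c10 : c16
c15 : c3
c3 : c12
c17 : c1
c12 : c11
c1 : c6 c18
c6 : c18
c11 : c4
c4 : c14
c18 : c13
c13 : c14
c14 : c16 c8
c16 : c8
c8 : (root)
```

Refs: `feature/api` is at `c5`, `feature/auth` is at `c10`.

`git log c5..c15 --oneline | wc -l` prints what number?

5

Reachable from c15: {c11, c12, c14, c15, c16, c3, c4, c8}.
Reachable from c5: {c1, c13, c14, c16, c18, c5, c6, c8}.
In c15's history but not c5's: {c11, c12, c15, c3, c4} — 5 commits.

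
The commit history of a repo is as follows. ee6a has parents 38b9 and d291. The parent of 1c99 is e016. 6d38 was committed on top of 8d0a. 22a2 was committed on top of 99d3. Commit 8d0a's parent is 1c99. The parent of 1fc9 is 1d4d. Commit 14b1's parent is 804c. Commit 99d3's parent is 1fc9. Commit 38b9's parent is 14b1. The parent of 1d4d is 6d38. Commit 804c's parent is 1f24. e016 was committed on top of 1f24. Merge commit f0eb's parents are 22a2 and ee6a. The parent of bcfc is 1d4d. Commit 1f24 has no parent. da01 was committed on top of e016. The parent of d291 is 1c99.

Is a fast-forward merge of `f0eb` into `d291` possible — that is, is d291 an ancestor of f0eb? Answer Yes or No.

Yes

A fast-forward from d291 to f0eb is possible iff d291 is an ancestor of f0eb.
Ancestors of f0eb: {14b1, 1c99, 1d4d, 1f24, 1fc9, 22a2, 38b9, 6d38, 804c, 8d0a, 99d3, d291, e016, ee6a, f0eb}.
d291 is among them, so fast-forward is possible.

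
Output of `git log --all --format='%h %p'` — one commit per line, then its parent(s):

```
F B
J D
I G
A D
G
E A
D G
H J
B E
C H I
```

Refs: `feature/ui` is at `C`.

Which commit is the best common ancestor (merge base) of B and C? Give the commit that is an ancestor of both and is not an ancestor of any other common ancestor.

D

Ancestors of B: {A, B, D, E, G}.
Ancestors of C: {C, D, G, H, I, J}.
Common ancestors: {D, G}.
Among these, D is not an ancestor of any other common ancestor — it is the merge base.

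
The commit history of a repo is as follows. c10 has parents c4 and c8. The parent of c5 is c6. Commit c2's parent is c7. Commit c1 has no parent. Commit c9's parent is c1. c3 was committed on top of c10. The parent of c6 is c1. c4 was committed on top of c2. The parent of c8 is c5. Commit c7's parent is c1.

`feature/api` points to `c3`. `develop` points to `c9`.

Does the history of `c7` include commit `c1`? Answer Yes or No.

Yes

Ancestors of c7 (commits reachable by following parents): {c1, c7}.
c1 is in that set, so it is an ancestor of c7.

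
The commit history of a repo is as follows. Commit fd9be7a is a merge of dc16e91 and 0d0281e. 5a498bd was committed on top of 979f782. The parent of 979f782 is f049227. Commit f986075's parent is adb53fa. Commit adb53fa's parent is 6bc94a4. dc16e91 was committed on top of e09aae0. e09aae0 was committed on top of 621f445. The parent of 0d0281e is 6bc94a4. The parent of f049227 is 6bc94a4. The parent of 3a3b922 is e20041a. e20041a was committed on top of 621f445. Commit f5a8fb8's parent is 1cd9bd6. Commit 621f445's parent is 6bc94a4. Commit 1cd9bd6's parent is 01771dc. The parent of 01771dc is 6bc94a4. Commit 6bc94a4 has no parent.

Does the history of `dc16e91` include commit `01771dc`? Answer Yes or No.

No

Ancestors of dc16e91: {621f445, 6bc94a4, dc16e91, e09aae0}.
01771dc is not in that set, so it is not an ancestor of dc16e91.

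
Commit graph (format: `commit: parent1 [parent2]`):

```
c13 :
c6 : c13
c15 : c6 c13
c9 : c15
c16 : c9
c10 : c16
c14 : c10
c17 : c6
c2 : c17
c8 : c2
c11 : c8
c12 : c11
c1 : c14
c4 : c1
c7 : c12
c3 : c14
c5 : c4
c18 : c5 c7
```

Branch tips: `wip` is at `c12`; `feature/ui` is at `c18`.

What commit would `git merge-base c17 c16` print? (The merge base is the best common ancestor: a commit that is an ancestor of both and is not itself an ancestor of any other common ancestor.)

Ancestors of c17: {c13, c17, c6}.
Ancestors of c16: {c13, c15, c16, c6, c9}.
Common ancestors: {c13, c6}.
Among these, c6 is not an ancestor of any other common ancestor — it is the merge base.

c6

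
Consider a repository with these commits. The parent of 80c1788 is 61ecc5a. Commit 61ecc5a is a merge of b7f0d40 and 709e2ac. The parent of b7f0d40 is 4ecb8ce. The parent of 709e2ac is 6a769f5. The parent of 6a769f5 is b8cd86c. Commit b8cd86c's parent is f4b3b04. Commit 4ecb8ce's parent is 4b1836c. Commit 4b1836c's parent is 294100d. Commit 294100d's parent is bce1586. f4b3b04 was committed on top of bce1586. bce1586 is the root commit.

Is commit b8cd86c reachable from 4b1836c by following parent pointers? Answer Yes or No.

No

Ancestors of 4b1836c: {294100d, 4b1836c, bce1586}.
b8cd86c is not in that set, so it is not an ancestor of 4b1836c.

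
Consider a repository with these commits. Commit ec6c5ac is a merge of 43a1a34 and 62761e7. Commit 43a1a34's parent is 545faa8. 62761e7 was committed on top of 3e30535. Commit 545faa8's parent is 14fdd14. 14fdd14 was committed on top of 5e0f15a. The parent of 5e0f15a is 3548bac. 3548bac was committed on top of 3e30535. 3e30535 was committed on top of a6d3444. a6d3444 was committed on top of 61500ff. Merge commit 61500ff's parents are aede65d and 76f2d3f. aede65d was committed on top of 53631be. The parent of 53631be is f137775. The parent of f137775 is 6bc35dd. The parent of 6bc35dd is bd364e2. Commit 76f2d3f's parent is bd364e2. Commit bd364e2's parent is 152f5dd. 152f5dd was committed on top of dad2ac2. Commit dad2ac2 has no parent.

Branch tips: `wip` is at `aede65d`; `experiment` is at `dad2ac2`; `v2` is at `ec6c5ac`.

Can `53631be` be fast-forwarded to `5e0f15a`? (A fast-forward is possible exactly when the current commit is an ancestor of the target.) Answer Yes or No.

A fast-forward from 53631be to 5e0f15a is possible iff 53631be is an ancestor of 5e0f15a.
Ancestors of 5e0f15a: {152f5dd, 3548bac, 3e30535, 53631be, 5e0f15a, 61500ff, 6bc35dd, 76f2d3f, a6d3444, aede65d, bd364e2, dad2ac2, f137775}.
53631be is among them, so fast-forward is possible.

Yes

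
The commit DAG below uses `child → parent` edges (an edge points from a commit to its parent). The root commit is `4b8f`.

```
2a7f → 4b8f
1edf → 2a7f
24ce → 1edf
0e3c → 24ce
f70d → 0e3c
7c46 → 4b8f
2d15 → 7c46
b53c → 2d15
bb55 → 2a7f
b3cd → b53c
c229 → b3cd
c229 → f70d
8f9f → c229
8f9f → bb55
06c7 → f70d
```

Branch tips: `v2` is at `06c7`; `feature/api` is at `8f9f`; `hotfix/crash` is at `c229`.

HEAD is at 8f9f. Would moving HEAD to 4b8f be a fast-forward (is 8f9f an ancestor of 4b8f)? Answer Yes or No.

No

A fast-forward from 8f9f to 4b8f is possible iff 8f9f is an ancestor of 4b8f.
Ancestors of 4b8f: {4b8f}.
8f9f is not among them, so fast-forward is not possible.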